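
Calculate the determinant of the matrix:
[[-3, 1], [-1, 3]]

For a 2×2 matrix [[a, b], [c, d]], det = ad - bc
det = (-3)(3) - (1)(-1) = -9 - -1 = -8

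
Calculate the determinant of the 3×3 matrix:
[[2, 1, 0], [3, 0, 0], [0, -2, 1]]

Expansion along first row:
det = 2·det([[0,0],[-2,1]]) - 1·det([[3,0],[0,1]]) + 0·det([[3,0],[0,-2]])
    = 2·(0·1 - 0·-2) - 1·(3·1 - 0·0) + 0·(3·-2 - 0·0)
    = 2·0 - 1·3 + 0·-6
    = 0 + -3 + 0 = -3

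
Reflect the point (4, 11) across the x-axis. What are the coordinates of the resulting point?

Reflection across x-axis: (4, 11) → (4, -11)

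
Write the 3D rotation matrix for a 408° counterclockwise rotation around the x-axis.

Rotation matrix for counterclockwise 408° around x-axis:
cos(408°) = 0.6691, sin(408°) = 0.7431
Result: [[1, 0, 0], [0, 0.6691, -0.7431], [0, 0.7431, 0.6691]]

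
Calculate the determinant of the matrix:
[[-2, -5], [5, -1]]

For a 2×2 matrix [[a, b], [c, d]], det = ad - bc
det = (-2)(-1) - (-5)(5) = 2 - -25 = 27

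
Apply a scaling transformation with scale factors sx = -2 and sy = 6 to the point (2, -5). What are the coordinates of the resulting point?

Scaling matrix:
[[-2, 0], [0, 6]]
Result: (2 × -2, -5 × 6) = (-4, -30)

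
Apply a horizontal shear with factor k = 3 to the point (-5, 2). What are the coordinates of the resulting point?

Shear matrix for horizontal shear with factor k = 3:
[[1, 3], [0, 1]]
Result: (-5, 2) → (1, 2)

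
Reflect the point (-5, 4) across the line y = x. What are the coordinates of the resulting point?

Reflection across line y = x: (-5, 4) → (4, -5)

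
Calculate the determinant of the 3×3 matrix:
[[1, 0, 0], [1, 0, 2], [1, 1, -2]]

Expansion along first row:
det = 1·det([[0,2],[1,-2]]) - 0·det([[1,2],[1,-2]]) + 0·det([[1,0],[1,1]])
    = 1·(0·-2 - 2·1) - 0·(1·-2 - 2·1) + 0·(1·1 - 0·1)
    = 1·-2 - 0·-4 + 0·1
    = -2 + 0 + 0 = -2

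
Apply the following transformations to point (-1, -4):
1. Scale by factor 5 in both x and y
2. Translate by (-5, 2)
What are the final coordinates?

Step 1: Scale (-1, -4) by 5 → (-5, -20)
Step 2: Translate by (-5, 2) → (-10, -18)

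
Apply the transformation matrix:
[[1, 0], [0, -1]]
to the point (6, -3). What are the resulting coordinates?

Matrix multiplication:
[[1, 0], [0, -1]] × [6, -3]ᵀ
= [(1)(6) + (0)(-3), (0)(6) + (-1)(-3)]ᵀ
= [6, 3]ᵀ
Result: (6, 3)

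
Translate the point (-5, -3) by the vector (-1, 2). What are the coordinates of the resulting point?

Translation by (-1, 2) (homogeneous matrix [[1, 0, -1], [0, 1, 2], [0, 0, 1]]):
x' = -5 + -1 = -6
y' = -3 + 2 = -1
Result: (-6, -1)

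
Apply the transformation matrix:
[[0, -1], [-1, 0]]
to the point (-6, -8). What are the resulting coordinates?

Matrix multiplication:
[[0, -1], [-1, 0]] × [-6, -8]ᵀ
= [(0)(-6) + (-1)(-8), (-1)(-6) + (0)(-8)]ᵀ
= [8, 6]ᵀ
Result: (8, 6)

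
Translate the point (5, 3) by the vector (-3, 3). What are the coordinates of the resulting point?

Translation by (-3, 3) (homogeneous matrix [[1, 0, -3], [0, 1, 3], [0, 0, 1]]):
x' = 5 + -3 = 2
y' = 3 + 3 = 6
Result: (2, 6)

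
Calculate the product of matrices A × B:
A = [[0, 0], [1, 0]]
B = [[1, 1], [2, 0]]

Matrix multiplication:
C[0][0] = 0×1 + 0×2 = 0
C[0][1] = 0×1 + 0×0 = 0
C[1][0] = 1×1 + 0×2 = 1
C[1][1] = 1×1 + 0×0 = 1
Result: [[0, 0], [1, 1]]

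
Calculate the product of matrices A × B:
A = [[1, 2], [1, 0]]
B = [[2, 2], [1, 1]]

Matrix multiplication:
C[0][0] = 1×2 + 2×1 = 4
C[0][1] = 1×2 + 2×1 = 4
C[1][0] = 1×2 + 0×1 = 2
C[1][1] = 1×2 + 0×1 = 2
Result: [[4, 4], [2, 2]]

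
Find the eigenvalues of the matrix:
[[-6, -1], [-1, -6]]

Characteristic equation: det(A - λI) = 0
λ² - (trace)λ + (det) = 0
trace = -6 + -6 = -12, det = (-6)(-6) - (-1)(-1) = 35
λ² - (-12)λ + (35) = 0
λ = (-12 ± √((-12)² - 4·(35))) / 2 = (-12 ± √4) / 2
Solving: λ = -7, -5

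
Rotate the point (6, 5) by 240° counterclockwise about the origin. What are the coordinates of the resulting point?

Rotation matrix for 240°: [[cos 240°, -sin 240°], [sin 240°, cos 240°]] ≈ [[-0.500000, 0.866025], [-0.866025, -0.500000]]
[[-0.500000, 0.866025], [-0.866025, -0.500000]] × [6, 5]ᵀ ≈ [1.3301, -7.6962]ᵀ
Result: (1.3301, -7.6962)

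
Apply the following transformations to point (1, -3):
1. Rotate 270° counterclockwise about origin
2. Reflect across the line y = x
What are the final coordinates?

Step 1: Rotate 270° → (-3, -1)
Step 2: Reflect across line y = x → (-1, -3)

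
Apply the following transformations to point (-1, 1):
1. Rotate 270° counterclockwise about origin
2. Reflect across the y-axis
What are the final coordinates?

Step 1: Rotate 270° → (1, 1)
Step 2: Reflect across y-axis → (-1, 1)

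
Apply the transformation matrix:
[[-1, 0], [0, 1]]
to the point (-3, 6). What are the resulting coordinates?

Matrix multiplication:
[[-1, 0], [0, 1]] × [-3, 6]ᵀ
= [(-1)(-3) + (0)(6), (0)(-3) + (1)(6)]ᵀ
= [3, 6]ᵀ
Result: (3, 6)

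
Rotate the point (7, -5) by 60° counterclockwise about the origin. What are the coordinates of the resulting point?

Rotation matrix for 60°: [[cos 60°, -sin 60°], [sin 60°, cos 60°]] ≈ [[0.500000, -0.866025], [0.866025, 0.500000]]
[[0.500000, -0.866025], [0.866025, 0.500000]] × [7, -5]ᵀ ≈ [7.8301, 3.5622]ᵀ
Result: (7.8301, 3.5622)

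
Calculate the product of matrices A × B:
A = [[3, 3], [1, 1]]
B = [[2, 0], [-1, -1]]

Matrix multiplication:
C[0][0] = 3×2 + 3×-1 = 3
C[0][1] = 3×0 + 3×-1 = -3
C[1][0] = 1×2 + 1×-1 = 1
C[1][1] = 1×0 + 1×-1 = -1
Result: [[3, -3], [1, -1]]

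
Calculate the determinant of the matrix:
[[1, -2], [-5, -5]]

For a 2×2 matrix [[a, b], [c, d]], det = ad - bc
det = (1)(-5) - (-2)(-5) = -5 - 10 = -15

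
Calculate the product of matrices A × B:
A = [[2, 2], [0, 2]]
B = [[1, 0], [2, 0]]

Matrix multiplication:
C[0][0] = 2×1 + 2×2 = 6
C[0][1] = 2×0 + 2×0 = 0
C[1][0] = 0×1 + 2×2 = 4
C[1][1] = 0×0 + 2×0 = 0
Result: [[6, 0], [4, 0]]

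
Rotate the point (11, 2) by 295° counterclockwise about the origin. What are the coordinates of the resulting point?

Rotation matrix for 295°: [[cos 295°, -sin 295°], [sin 295°, cos 295°]] ≈ [[0.422618, 0.906308], [-0.906308, 0.422618]]
[[0.422618, 0.906308], [-0.906308, 0.422618]] × [11, 2]ᵀ ≈ [6.4614, -9.1241]ᵀ
Result: (6.4614, -9.1241)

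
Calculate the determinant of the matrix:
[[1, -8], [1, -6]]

For a 2×2 matrix [[a, b], [c, d]], det = ad - bc
det = (1)(-6) - (-8)(1) = -6 - -8 = 2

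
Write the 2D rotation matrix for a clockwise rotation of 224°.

Rotation matrix formula: [[cos θ, -sin θ], [sin θ, cos θ]]
A clockwise rotation by 224° is equivalent to a counterclockwise rotation by -224°.
For θ = -224°:
cos(-224°) = -0.7193
sin(-224°) = 0.6947
Result: [[-0.7193, -0.6947], [0.6947, -0.7193]]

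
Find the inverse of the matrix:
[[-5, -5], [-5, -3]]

For [[a,b],[c,d]], inverse = (1/det)·[[d,-b],[-c,a]]
det = (-5)(-3) - (-5)(-5) = 15 - 25 = -10
Inverse = (1/-10)·[[-3, 5], [5, -5]]
= [[3/10, -1/2], [-1/2, 1/2]]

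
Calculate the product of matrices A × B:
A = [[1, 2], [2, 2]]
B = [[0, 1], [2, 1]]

Matrix multiplication:
C[0][0] = 1×0 + 2×2 = 4
C[0][1] = 1×1 + 2×1 = 3
C[1][0] = 2×0 + 2×2 = 4
C[1][1] = 2×1 + 2×1 = 4
Result: [[4, 3], [4, 4]]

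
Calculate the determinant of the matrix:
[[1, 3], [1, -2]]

For a 2×2 matrix [[a, b], [c, d]], det = ad - bc
det = (1)(-2) - (3)(1) = -2 - 3 = -5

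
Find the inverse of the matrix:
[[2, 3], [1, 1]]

For [[a,b],[c,d]], inverse = (1/det)·[[d,-b],[-c,a]]
det = (2)(1) - (3)(1) = 2 - 3 = -1
Inverse = (1/-1)·[[1, -3], [-1, 2]]
= [[-1, 3], [1, -2]]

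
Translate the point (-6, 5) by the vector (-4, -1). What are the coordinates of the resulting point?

Translation by (-4, -1) (homogeneous matrix [[1, 0, -4], [0, 1, -1], [0, 0, 1]]):
x' = -6 + -4 = -10
y' = 5 + -1 = 4
Result: (-10, 4)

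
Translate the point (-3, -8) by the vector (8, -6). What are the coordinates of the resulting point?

Translation by (8, -6) (homogeneous matrix [[1, 0, 8], [0, 1, -6], [0, 0, 1]]):
x' = -3 + 8 = 5
y' = -8 + -6 = -14
Result: (5, -14)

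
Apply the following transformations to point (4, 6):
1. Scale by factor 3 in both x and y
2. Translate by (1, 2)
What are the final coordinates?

Step 1: Scale (4, 6) by 3 → (12, 18)
Step 2: Translate by (1, 2) → (13, 20)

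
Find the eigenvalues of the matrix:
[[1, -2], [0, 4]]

Characteristic equation: det(A - λI) = 0
λ² - (trace)λ + (det) = 0
trace = 1 + 4 = 5, det = (1)(4) - (-2)(0) = 4
λ² - (5)λ + (4) = 0
λ = (5 ± √((5)² - 4·(4))) / 2 = (5 ± √9) / 2
Solving: λ = 1, 4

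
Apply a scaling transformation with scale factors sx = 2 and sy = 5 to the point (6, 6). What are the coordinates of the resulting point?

Scaling matrix:
[[2, 0], [0, 5]]
Result: (6 × 2, 6 × 5) = (12, 30)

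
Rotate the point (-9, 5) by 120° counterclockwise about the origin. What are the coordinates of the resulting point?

Rotation matrix for 120°: [[cos 120°, -sin 120°], [sin 120°, cos 120°]] ≈ [[-0.500000, -0.866025], [0.866025, -0.500000]]
[[-0.500000, -0.866025], [0.866025, -0.500000]] × [-9, 5]ᵀ ≈ [0.1699, -10.2942]ᵀ
Result: (0.1699, -10.2942)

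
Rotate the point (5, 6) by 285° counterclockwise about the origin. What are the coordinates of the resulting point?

Rotation matrix for 285°: [[cos 285°, -sin 285°], [sin 285°, cos 285°]] ≈ [[0.258819, 0.965926], [-0.965926, 0.258819]]
[[0.258819, 0.965926], [-0.965926, 0.258819]] × [5, 6]ᵀ ≈ [7.0897, -3.2767]ᵀ
Result: (7.0897, -3.2767)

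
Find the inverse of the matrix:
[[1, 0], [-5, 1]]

For [[a,b],[c,d]], inverse = (1/det)·[[d,-b],[-c,a]]
det = (1)(1) - (0)(-5) = 1 - 0 = 1
Inverse = [[1, 0], [5, 1]]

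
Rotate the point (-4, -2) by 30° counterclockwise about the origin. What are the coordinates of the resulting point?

Rotation matrix for 30°: [[cos 30°, -sin 30°], [sin 30°, cos 30°]] ≈ [[0.866025, -0.500000], [0.500000, 0.866025]]
[[0.866025, -0.500000], [0.500000, 0.866025]] × [-4, -2]ᵀ ≈ [-2.4641, -3.7321]ᵀ
Result: (-2.4641, -3.7321)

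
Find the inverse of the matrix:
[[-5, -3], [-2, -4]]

For [[a,b],[c,d]], inverse = (1/det)·[[d,-b],[-c,a]]
det = (-5)(-4) - (-3)(-2) = 20 - 6 = 14
Inverse = (1/14)·[[-4, 3], [2, -5]]
= [[-2/7, 3/14], [1/7, -5/14]]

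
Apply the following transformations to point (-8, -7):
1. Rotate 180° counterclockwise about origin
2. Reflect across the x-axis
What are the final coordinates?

Step 1: Rotate 180° → (8, 7)
Step 2: Reflect across x-axis → (8, -7)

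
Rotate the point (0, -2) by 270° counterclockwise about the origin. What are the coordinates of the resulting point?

Rotation matrix for 270°: [[cos 270°, -sin 270°], [sin 270°, cos 270°]] = [[0, 1], [-1, 0]]
[[0, 1], [-1, 0]] × [0, -2]ᵀ = [-2, 0]ᵀ
Result: (-2, 0)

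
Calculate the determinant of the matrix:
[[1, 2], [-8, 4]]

For a 2×2 matrix [[a, b], [c, d]], det = ad - bc
det = (1)(4) - (2)(-8) = 4 - -16 = 20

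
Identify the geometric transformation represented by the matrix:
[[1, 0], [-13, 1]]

This matrix represents: vertical shear with factor -13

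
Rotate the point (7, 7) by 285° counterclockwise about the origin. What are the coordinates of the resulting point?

Rotation matrix for 285°: [[cos 285°, -sin 285°], [sin 285°, cos 285°]] ≈ [[0.258819, 0.965926], [-0.965926, 0.258819]]
[[0.258819, 0.965926], [-0.965926, 0.258819]] × [7, 7]ᵀ ≈ [8.5732, -4.9497]ᵀ
Result: (8.5732, -4.9497)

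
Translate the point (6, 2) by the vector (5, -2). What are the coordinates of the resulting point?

Translation by (5, -2) (homogeneous matrix [[1, 0, 5], [0, 1, -2], [0, 0, 1]]):
x' = 6 + 5 = 11
y' = 2 + -2 = 0
Result: (11, 0)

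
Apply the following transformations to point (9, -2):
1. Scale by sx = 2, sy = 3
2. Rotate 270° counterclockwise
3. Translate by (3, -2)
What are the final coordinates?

Step 1: Scale → (18, -6)
Step 2: Rotate 270° → (-6, -18)
Step 3: Translate → (-3, -20)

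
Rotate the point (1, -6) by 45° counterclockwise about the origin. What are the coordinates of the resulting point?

Rotation matrix for 45°: [[cos 45°, -sin 45°], [sin 45°, cos 45°]] ≈ [[0.707107, -0.707107], [0.707107, 0.707107]]
[[0.707107, -0.707107], [0.707107, 0.707107]] × [1, -6]ᵀ ≈ [4.9497, -3.5355]ᵀ
Result: (4.9497, -3.5355)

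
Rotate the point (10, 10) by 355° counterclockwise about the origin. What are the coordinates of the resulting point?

Rotation matrix for 355°: [[cos 355°, -sin 355°], [sin 355°, cos 355°]] ≈ [[0.996195, 0.087156], [-0.087156, 0.996195]]
[[0.996195, 0.087156], [-0.087156, 0.996195]] × [10, 10]ᵀ ≈ [10.8335, 9.0904]ᵀ
Result: (10.8335, 9.0904)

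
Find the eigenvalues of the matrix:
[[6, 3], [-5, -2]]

Characteristic equation: det(A - λI) = 0
λ² - (trace)λ + (det) = 0
trace = 6 + -2 = 4, det = (6)(-2) - (3)(-5) = 3
λ² - (4)λ + (3) = 0
λ = (4 ± √((4)² - 4·(3))) / 2 = (4 ± √4) / 2
Solving: λ = 1, 3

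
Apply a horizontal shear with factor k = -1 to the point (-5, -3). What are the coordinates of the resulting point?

Shear matrix for horizontal shear with factor k = -1:
[[1, -1], [0, 1]]
Result: (-5, -3) → (-2, -3)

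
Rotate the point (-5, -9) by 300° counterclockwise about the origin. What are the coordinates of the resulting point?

Rotation matrix for 300°: [[cos 300°, -sin 300°], [sin 300°, cos 300°]] ≈ [[0.500000, 0.866025], [-0.866025, 0.500000]]
[[0.500000, 0.866025], [-0.866025, 0.500000]] × [-5, -9]ᵀ ≈ [-10.2942, -0.1699]ᵀ
Result: (-10.2942, -0.1699)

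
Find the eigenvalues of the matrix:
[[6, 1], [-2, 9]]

Characteristic equation: det(A - λI) = 0
λ² - (trace)λ + (det) = 0
trace = 6 + 9 = 15, det = (6)(9) - (1)(-2) = 56
λ² - (15)λ + (56) = 0
λ = (15 ± √((15)² - 4·(56))) / 2 = (15 ± √1) / 2
Solving: λ = 7, 8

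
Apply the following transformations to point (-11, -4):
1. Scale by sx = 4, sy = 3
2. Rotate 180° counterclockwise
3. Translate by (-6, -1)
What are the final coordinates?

Step 1: Scale → (-44, -12)
Step 2: Rotate 180° → (44, 12)
Step 3: Translate → (38, 11)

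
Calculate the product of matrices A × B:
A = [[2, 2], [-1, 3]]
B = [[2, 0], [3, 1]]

Matrix multiplication:
C[0][0] = 2×2 + 2×3 = 10
C[0][1] = 2×0 + 2×1 = 2
C[1][0] = -1×2 + 3×3 = 7
C[1][1] = -1×0 + 3×1 = 3
Result: [[10, 2], [7, 3]]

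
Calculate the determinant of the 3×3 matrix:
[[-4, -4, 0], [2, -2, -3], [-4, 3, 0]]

Expansion along first row:
det = -4·det([[-2,-3],[3,0]]) - -4·det([[2,-3],[-4,0]]) + 0·det([[2,-2],[-4,3]])
    = -4·(-2·0 - -3·3) - -4·(2·0 - -3·-4) + 0·(2·3 - -2·-4)
    = -4·9 - -4·-12 + 0·-2
    = -36 + -48 + 0 = -84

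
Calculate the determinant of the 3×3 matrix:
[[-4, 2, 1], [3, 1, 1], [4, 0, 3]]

Expansion along first row:
det = -4·det([[1,1],[0,3]]) - 2·det([[3,1],[4,3]]) + 1·det([[3,1],[4,0]])
    = -4·(1·3 - 1·0) - 2·(3·3 - 1·4) + 1·(3·0 - 1·4)
    = -4·3 - 2·5 + 1·-4
    = -12 + -10 + -4 = -26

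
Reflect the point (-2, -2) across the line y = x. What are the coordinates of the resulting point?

Reflection across line y = x: (-2, -2) → (-2, -2)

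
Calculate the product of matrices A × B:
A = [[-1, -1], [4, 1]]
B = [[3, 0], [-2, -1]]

Matrix multiplication:
C[0][0] = -1×3 + -1×-2 = -1
C[0][1] = -1×0 + -1×-1 = 1
C[1][0] = 4×3 + 1×-2 = 10
C[1][1] = 4×0 + 1×-1 = -1
Result: [[-1, 1], [10, -1]]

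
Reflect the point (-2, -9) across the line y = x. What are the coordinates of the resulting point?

Reflection across line y = x: (-2, -9) → (-9, -2)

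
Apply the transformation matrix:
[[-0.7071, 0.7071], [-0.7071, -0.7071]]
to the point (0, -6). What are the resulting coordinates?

Matrix multiplication:
[[-0.7071, 0.7071], [-0.7071, -0.7071]] × [0, -6]ᵀ
= [(-0.7071)(0) + (0.7071)(-6), (-0.7071)(0) + (-0.7071)(-6)]ᵀ
= [-4.2426, 4.2426]ᵀ
Result: (-4.2426, 4.2426)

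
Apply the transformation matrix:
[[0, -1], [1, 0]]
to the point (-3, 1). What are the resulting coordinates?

Matrix multiplication:
[[0, -1], [1, 0]] × [-3, 1]ᵀ
= [(0)(-3) + (-1)(1), (1)(-3) + (0)(1)]ᵀ
= [-1, -3]ᵀ
Result: (-1, -3)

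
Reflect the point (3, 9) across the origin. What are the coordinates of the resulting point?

Reflection across origin: (3, 9) → (-3, -9)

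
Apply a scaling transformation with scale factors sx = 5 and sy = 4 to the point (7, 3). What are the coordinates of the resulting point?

Scaling matrix:
[[5, 0], [0, 4]]
Result: (7 × 5, 3 × 4) = (35, 12)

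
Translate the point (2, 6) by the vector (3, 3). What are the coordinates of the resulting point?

Translation by (3, 3) (homogeneous matrix [[1, 0, 3], [0, 1, 3], [0, 0, 1]]):
x' = 2 + 3 = 5
y' = 6 + 3 = 9
Result: (5, 9)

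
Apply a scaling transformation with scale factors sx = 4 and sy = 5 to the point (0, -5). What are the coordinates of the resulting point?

Scaling matrix:
[[4, 0], [0, 5]]
Result: (0 × 4, -5 × 5) = (0, -25)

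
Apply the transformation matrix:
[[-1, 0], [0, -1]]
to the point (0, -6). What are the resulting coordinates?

Matrix multiplication:
[[-1, 0], [0, -1]] × [0, -6]ᵀ
= [(-1)(0) + (0)(-6), (0)(0) + (-1)(-6)]ᵀ
= [0, 6]ᵀ
Result: (0, 6)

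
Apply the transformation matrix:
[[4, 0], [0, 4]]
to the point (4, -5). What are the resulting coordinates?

Matrix multiplication:
[[4, 0], [0, 4]] × [4, -5]ᵀ
= [(4)(4) + (0)(-5), (0)(4) + (4)(-5)]ᵀ
= [16, -20]ᵀ
Result: (16, -20)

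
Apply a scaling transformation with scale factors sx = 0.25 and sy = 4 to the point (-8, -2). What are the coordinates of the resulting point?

Scaling matrix:
[[0.25, 0], [0, 4]]
Result: (-8 × 0.25, -2 × 4) = (-2, -8)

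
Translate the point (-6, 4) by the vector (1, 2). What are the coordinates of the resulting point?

Translation by (1, 2) (homogeneous matrix [[1, 0, 1], [0, 1, 2], [0, 0, 1]]):
x' = -6 + 1 = -5
y' = 4 + 2 = 6
Result: (-5, 6)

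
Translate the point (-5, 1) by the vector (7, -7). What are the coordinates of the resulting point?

Translation by (7, -7) (homogeneous matrix [[1, 0, 7], [0, 1, -7], [0, 0, 1]]):
x' = -5 + 7 = 2
y' = 1 + -7 = -6
Result: (2, -6)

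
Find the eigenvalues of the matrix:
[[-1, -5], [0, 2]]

Characteristic equation: det(A - λI) = 0
λ² - (trace)λ + (det) = 0
trace = -1 + 2 = 1, det = (-1)(2) - (-5)(0) = -2
λ² - (1)λ + (-2) = 0
λ = (1 ± √((1)² - 4·(-2))) / 2 = (1 ± √9) / 2
Solving: λ = -1, 2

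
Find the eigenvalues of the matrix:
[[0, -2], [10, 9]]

Characteristic equation: det(A - λI) = 0
λ² - (trace)λ + (det) = 0
trace = 0 + 9 = 9, det = (0)(9) - (-2)(10) = 20
λ² - (9)λ + (20) = 0
λ = (9 ± √((9)² - 4·(20))) / 2 = (9 ± √1) / 2
Solving: λ = 4, 5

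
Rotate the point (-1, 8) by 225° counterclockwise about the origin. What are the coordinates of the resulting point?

Rotation matrix for 225°: [[cos 225°, -sin 225°], [sin 225°, cos 225°]] ≈ [[-0.707107, 0.707107], [-0.707107, -0.707107]]
[[-0.707107, 0.707107], [-0.707107, -0.707107]] × [-1, 8]ᵀ ≈ [6.3640, -4.9497]ᵀ
Result: (6.3640, -4.9497)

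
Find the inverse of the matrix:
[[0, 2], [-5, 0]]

For [[a,b],[c,d]], inverse = (1/det)·[[d,-b],[-c,a]]
det = (0)(0) - (2)(-5) = 0 - -10 = 10
Inverse = (1/10)·[[0, -2], [5, 0]]
= [[0, -1/5], [1/2, 0]]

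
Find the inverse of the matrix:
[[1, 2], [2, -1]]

For [[a,b],[c,d]], inverse = (1/det)·[[d,-b],[-c,a]]
det = (1)(-1) - (2)(2) = -1 - 4 = -5
Inverse = (1/-5)·[[-1, -2], [-2, 1]]
= [[1/5, 2/5], [2/5, -1/5]]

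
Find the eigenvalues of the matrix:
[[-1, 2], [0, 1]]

Characteristic equation: det(A - λI) = 0
λ² - (trace)λ + (det) = 0
trace = -1 + 1 = 0, det = (-1)(1) - (2)(0) = -1
λ² - (0)λ + (-1) = 0
λ = (0 ± √((0)² - 4·(-1))) / 2 = (0 ± √4) / 2
Solving: λ = -1, 1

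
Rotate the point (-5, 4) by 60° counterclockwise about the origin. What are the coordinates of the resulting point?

Rotation matrix for 60°: [[cos 60°, -sin 60°], [sin 60°, cos 60°]] ≈ [[0.500000, -0.866025], [0.866025, 0.500000]]
[[0.500000, -0.866025], [0.866025, 0.500000]] × [-5, 4]ᵀ ≈ [-5.9641, -2.3301]ᵀ
Result: (-5.9641, -2.3301)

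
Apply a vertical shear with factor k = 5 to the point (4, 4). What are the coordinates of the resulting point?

Shear matrix for vertical shear with factor k = 5:
[[1, 0], [5, 1]]
Result: (4, 4) → (4, 24)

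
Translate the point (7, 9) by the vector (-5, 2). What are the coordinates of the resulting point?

Translation by (-5, 2) (homogeneous matrix [[1, 0, -5], [0, 1, 2], [0, 0, 1]]):
x' = 7 + -5 = 2
y' = 9 + 2 = 11
Result: (2, 11)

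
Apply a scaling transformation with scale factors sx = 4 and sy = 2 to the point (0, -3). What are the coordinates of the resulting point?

Scaling matrix:
[[4, 0], [0, 2]]
Result: (0 × 4, -3 × 2) = (0, -6)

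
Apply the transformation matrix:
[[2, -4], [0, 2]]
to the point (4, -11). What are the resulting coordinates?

Matrix multiplication:
[[2, -4], [0, 2]] × [4, -11]ᵀ
= [(2)(4) + (-4)(-11), (0)(4) + (2)(-11)]ᵀ
= [52, -22]ᵀ
Result: (52, -22)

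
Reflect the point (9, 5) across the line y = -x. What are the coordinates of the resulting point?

Reflection across line y = -x: (9, 5) → (-5, -9)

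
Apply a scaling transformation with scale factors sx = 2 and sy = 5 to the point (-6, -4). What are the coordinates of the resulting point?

Scaling matrix:
[[2, 0], [0, 5]]
Result: (-6 × 2, -4 × 5) = (-12, -20)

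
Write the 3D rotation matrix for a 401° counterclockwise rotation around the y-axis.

Rotation matrix for counterclockwise 401° around y-axis:
cos(401°) = 0.7547, sin(401°) = 0.6561
Result: [[0.7547, 0, 0.6561], [0, 1, 0], [-0.6561, 0, 0.7547]]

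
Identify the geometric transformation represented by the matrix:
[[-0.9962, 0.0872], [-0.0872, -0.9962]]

This matrix represents: rotation by 185° counterclockwise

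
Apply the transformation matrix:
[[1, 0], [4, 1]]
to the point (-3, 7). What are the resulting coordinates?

Matrix multiplication:
[[1, 0], [4, 1]] × [-3, 7]ᵀ
= [(1)(-3) + (0)(7), (4)(-3) + (1)(7)]ᵀ
= [-3, -5]ᵀ
Result: (-3, -5)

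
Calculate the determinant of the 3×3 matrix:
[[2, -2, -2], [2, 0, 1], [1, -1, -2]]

Expansion along first row:
det = 2·det([[0,1],[-1,-2]]) - -2·det([[2,1],[1,-2]]) + -2·det([[2,0],[1,-1]])
    = 2·(0·-2 - 1·-1) - -2·(2·-2 - 1·1) + -2·(2·-1 - 0·1)
    = 2·1 - -2·-5 + -2·-2
    = 2 + -10 + 4 = -4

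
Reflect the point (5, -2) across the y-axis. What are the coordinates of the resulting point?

Reflection across y-axis: (5, -2) → (-5, -2)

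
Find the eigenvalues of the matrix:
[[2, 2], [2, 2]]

Characteristic equation: det(A - λI) = 0
λ² - (trace)λ + (det) = 0
trace = 2 + 2 = 4, det = (2)(2) - (2)(2) = 0
λ² - (4)λ + (0) = 0
λ = (4 ± √((4)² - 4·(0))) / 2 = (4 ± √16) / 2
Solving: λ = 0, 4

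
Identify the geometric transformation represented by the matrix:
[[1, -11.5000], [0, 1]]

This matrix represents: horizontal shear with factor -11.5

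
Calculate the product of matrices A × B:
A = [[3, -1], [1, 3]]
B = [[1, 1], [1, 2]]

Matrix multiplication:
C[0][0] = 3×1 + -1×1 = 2
C[0][1] = 3×1 + -1×2 = 1
C[1][0] = 1×1 + 3×1 = 4
C[1][1] = 1×1 + 3×2 = 7
Result: [[2, 1], [4, 7]]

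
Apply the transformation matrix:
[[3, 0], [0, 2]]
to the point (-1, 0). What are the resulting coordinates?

Matrix multiplication:
[[3, 0], [0, 2]] × [-1, 0]ᵀ
= [(3)(-1) + (0)(0), (0)(-1) + (2)(0)]ᵀ
= [-3, 0]ᵀ
Result: (-3, 0)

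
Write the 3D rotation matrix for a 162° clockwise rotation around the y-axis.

Rotation matrix for clockwise 162° around y-axis:
A clockwise rotation by 162° is a counterclockwise rotation by -162°.
cos(-162°) = -0.9511, sin(-162°) = -0.3090
Result: [[-0.9511, 0, -0.3090], [0, 1, 0], [0.3090, 0, -0.9511]]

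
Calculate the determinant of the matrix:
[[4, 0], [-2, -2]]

For a 2×2 matrix [[a, b], [c, d]], det = ad - bc
det = (4)(-2) - (0)(-2) = -8 - 0 = -8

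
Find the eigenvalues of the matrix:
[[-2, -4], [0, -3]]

Characteristic equation: det(A - λI) = 0
λ² - (trace)λ + (det) = 0
trace = -2 + -3 = -5, det = (-2)(-3) - (-4)(0) = 6
λ² - (-5)λ + (6) = 0
λ = (-5 ± √((-5)² - 4·(6))) / 2 = (-5 ± √1) / 2
Solving: λ = -3, -2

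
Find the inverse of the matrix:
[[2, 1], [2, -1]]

For [[a,b],[c,d]], inverse = (1/det)·[[d,-b],[-c,a]]
det = (2)(-1) - (1)(2) = -2 - 2 = -4
Inverse = (1/-4)·[[-1, -1], [-2, 2]]
= [[1/4, 1/4], [1/2, -1/2]]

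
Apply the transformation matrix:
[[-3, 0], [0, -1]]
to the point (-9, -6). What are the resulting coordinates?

Matrix multiplication:
[[-3, 0], [0, -1]] × [-9, -6]ᵀ
= [(-3)(-9) + (0)(-6), (0)(-9) + (-1)(-6)]ᵀ
= [27, 6]ᵀ
Result: (27, 6)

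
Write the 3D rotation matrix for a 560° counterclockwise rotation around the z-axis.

Rotation matrix for counterclockwise 560° around z-axis:
cos(560°) = -0.9397, sin(560°) = -0.3420
Result: [[-0.9397, 0.3420, 0], [-0.3420, -0.9397, 0], [0, 0, 1]]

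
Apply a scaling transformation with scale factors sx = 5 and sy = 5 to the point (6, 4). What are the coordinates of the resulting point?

Scaling matrix:
[[5, 0], [0, 5]]
Result: (6 × 5, 4 × 5) = (30, 20)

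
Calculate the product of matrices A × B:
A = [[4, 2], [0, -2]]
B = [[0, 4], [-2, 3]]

Matrix multiplication:
C[0][0] = 4×0 + 2×-2 = -4
C[0][1] = 4×4 + 2×3 = 22
C[1][0] = 0×0 + -2×-2 = 4
C[1][1] = 0×4 + -2×3 = -6
Result: [[-4, 22], [4, -6]]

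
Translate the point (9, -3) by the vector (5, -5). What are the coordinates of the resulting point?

Translation by (5, -5) (homogeneous matrix [[1, 0, 5], [0, 1, -5], [0, 0, 1]]):
x' = 9 + 5 = 14
y' = -3 + -5 = -8
Result: (14, -8)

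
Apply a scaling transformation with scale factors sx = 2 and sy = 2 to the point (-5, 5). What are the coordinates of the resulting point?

Scaling matrix:
[[2, 0], [0, 2]]
Result: (-5 × 2, 5 × 2) = (-10, 10)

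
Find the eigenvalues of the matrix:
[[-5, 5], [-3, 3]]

Characteristic equation: det(A - λI) = 0
λ² - (trace)λ + (det) = 0
trace = -5 + 3 = -2, det = (-5)(3) - (5)(-3) = 0
λ² - (-2)λ + (0) = 0
λ = (-2 ± √((-2)² - 4·(0))) / 2 = (-2 ± √4) / 2
Solving: λ = -2, 0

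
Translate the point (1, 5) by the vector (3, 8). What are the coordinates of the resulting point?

Translation by (3, 8) (homogeneous matrix [[1, 0, 3], [0, 1, 8], [0, 0, 1]]):
x' = 1 + 3 = 4
y' = 5 + 8 = 13
Result: (4, 13)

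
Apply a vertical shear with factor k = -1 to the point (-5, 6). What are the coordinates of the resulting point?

Shear matrix for vertical shear with factor k = -1:
[[1, 0], [-1, 1]]
Result: (-5, 6) → (-5, 11)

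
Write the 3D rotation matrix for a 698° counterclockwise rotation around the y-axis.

Rotation matrix for counterclockwise 698° around y-axis:
cos(698°) = 0.9272, sin(698°) = -0.3746
Result: [[0.9272, 0, -0.3746], [0, 1, 0], [0.3746, 0, 0.9272]]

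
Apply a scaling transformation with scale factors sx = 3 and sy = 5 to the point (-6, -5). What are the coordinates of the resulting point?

Scaling matrix:
[[3, 0], [0, 5]]
Result: (-6 × 3, -5 × 5) = (-18, -25)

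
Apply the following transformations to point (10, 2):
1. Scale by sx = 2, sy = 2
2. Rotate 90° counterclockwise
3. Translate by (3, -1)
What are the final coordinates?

Step 1: Scale → (20, 4)
Step 2: Rotate 90° → (-4, 20)
Step 3: Translate → (-1, 19)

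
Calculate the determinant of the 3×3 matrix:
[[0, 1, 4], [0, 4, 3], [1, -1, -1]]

Expansion along first row:
det = 0·det([[4,3],[-1,-1]]) - 1·det([[0,3],[1,-1]]) + 4·det([[0,4],[1,-1]])
    = 0·(4·-1 - 3·-1) - 1·(0·-1 - 3·1) + 4·(0·-1 - 4·1)
    = 0·-1 - 1·-3 + 4·-4
    = 0 + 3 + -16 = -13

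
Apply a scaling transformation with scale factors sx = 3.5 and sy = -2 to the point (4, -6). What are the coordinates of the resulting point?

Scaling matrix:
[[3.50, 0], [0, -2]]
Result: (4 × 3.5, -6 × -2) = (14, 12)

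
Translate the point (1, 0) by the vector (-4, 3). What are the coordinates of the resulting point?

Translation by (-4, 3) (homogeneous matrix [[1, 0, -4], [0, 1, 3], [0, 0, 1]]):
x' = 1 + -4 = -3
y' = 0 + 3 = 3
Result: (-3, 3)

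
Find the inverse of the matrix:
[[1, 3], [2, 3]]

For [[a,b],[c,d]], inverse = (1/det)·[[d,-b],[-c,a]]
det = (1)(3) - (3)(2) = 3 - 6 = -3
Inverse = (1/-3)·[[3, -3], [-2, 1]]
= [[-1, 1], [2/3, -1/3]]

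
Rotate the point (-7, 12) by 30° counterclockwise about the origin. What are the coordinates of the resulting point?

Rotation matrix for 30°: [[cos 30°, -sin 30°], [sin 30°, cos 30°]] ≈ [[0.866025, -0.500000], [0.500000, 0.866025]]
[[0.866025, -0.500000], [0.500000, 0.866025]] × [-7, 12]ᵀ ≈ [-12.0622, 6.8923]ᵀ
Result: (-12.0622, 6.8923)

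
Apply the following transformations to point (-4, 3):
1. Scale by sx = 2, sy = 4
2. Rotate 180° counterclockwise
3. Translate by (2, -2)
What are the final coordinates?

Step 1: Scale → (-8, 12)
Step 2: Rotate 180° → (8, -12)
Step 3: Translate → (10, -14)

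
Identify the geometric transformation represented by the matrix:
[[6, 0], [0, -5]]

This matrix represents: non-uniform scaling by sx = 6, sy = -5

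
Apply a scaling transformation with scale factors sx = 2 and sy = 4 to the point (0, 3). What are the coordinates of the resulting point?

Scaling matrix:
[[2, 0], [0, 4]]
Result: (0 × 2, 3 × 4) = (0, 12)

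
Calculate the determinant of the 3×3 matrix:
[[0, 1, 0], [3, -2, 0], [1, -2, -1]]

Expansion along first row:
det = 0·det([[-2,0],[-2,-1]]) - 1·det([[3,0],[1,-1]]) + 0·det([[3,-2],[1,-2]])
    = 0·(-2·-1 - 0·-2) - 1·(3·-1 - 0·1) + 0·(3·-2 - -2·1)
    = 0·2 - 1·-3 + 0·-4
    = 0 + 3 + 0 = 3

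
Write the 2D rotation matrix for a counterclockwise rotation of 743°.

Rotation matrix formula: [[cos θ, -sin θ], [sin θ, cos θ]]
For θ = 743°:
cos(743°) = 0.9205
sin(743°) = 0.3907
Result: [[0.9205, -0.3907], [0.3907, 0.9205]]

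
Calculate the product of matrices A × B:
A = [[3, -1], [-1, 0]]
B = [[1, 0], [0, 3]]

Matrix multiplication:
C[0][0] = 3×1 + -1×0 = 3
C[0][1] = 3×0 + -1×3 = -3
C[1][0] = -1×1 + 0×0 = -1
C[1][1] = -1×0 + 0×3 = 0
Result: [[3, -3], [-1, 0]]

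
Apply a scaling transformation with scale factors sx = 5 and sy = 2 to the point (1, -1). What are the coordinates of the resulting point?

Scaling matrix:
[[5, 0], [0, 2]]
Result: (1 × 5, -1 × 2) = (5, -2)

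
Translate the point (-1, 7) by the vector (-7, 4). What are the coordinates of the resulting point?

Translation by (-7, 4) (homogeneous matrix [[1, 0, -7], [0, 1, 4], [0, 0, 1]]):
x' = -1 + -7 = -8
y' = 7 + 4 = 11
Result: (-8, 11)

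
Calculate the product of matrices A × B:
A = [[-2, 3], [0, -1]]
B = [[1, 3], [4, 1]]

Matrix multiplication:
C[0][0] = -2×1 + 3×4 = 10
C[0][1] = -2×3 + 3×1 = -3
C[1][0] = 0×1 + -1×4 = -4
C[1][1] = 0×3 + -1×1 = -1
Result: [[10, -3], [-4, -1]]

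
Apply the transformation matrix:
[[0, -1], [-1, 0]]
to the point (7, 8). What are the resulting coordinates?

Matrix multiplication:
[[0, -1], [-1, 0]] × [7, 8]ᵀ
= [(0)(7) + (-1)(8), (-1)(7) + (0)(8)]ᵀ
= [-8, -7]ᵀ
Result: (-8, -7)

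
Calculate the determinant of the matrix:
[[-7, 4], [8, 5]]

For a 2×2 matrix [[a, b], [c, d]], det = ad - bc
det = (-7)(5) - (4)(8) = -35 - 32 = -67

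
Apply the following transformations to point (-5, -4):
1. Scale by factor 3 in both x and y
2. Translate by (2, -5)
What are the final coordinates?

Step 1: Scale (-5, -4) by 3 → (-15, -12)
Step 2: Translate by (2, -5) → (-13, -17)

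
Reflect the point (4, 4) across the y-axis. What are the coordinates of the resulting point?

Reflection across y-axis: (4, 4) → (-4, 4)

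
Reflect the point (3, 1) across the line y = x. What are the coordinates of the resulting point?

Reflection across line y = x: (3, 1) → (1, 3)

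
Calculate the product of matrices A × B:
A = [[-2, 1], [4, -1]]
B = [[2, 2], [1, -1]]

Matrix multiplication:
C[0][0] = -2×2 + 1×1 = -3
C[0][1] = -2×2 + 1×-1 = -5
C[1][0] = 4×2 + -1×1 = 7
C[1][1] = 4×2 + -1×-1 = 9
Result: [[-3, -5], [7, 9]]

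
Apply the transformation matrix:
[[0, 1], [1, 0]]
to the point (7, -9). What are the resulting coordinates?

Matrix multiplication:
[[0, 1], [1, 0]] × [7, -9]ᵀ
= [(0)(7) + (1)(-9), (1)(7) + (0)(-9)]ᵀ
= [-9, 7]ᵀ
Result: (-9, 7)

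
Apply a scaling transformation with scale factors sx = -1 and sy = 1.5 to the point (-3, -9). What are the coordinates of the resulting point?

Scaling matrix:
[[-1, 0], [0, 1.50]]
Result: (-3 × -1, -9 × 1.5) = (3, -13.5)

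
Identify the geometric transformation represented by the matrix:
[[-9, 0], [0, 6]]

This matrix represents: non-uniform scaling by sx = -9, sy = 6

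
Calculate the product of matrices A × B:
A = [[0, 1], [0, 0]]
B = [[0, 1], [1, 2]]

Matrix multiplication:
C[0][0] = 0×0 + 1×1 = 1
C[0][1] = 0×1 + 1×2 = 2
C[1][0] = 0×0 + 0×1 = 0
C[1][1] = 0×1 + 0×2 = 0
Result: [[1, 2], [0, 0]]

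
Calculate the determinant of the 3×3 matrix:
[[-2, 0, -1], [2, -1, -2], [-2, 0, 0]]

Expansion along first row:
det = -2·det([[-1,-2],[0,0]]) - 0·det([[2,-2],[-2,0]]) + -1·det([[2,-1],[-2,0]])
    = -2·(-1·0 - -2·0) - 0·(2·0 - -2·-2) + -1·(2·0 - -1·-2)
    = -2·0 - 0·-4 + -1·-2
    = 0 + 0 + 2 = 2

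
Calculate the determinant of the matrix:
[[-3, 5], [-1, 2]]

For a 2×2 matrix [[a, b], [c, d]], det = ad - bc
det = (-3)(2) - (5)(-1) = -6 - -5 = -1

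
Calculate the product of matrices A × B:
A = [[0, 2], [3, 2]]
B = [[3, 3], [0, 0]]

Matrix multiplication:
C[0][0] = 0×3 + 2×0 = 0
C[0][1] = 0×3 + 2×0 = 0
C[1][0] = 3×3 + 2×0 = 9
C[1][1] = 3×3 + 2×0 = 9
Result: [[0, 0], [9, 9]]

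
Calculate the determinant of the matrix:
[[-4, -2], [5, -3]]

For a 2×2 matrix [[a, b], [c, d]], det = ad - bc
det = (-4)(-3) - (-2)(5) = 12 - -10 = 22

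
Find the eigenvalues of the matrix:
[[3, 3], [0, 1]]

Characteristic equation: det(A - λI) = 0
λ² - (trace)λ + (det) = 0
trace = 3 + 1 = 4, det = (3)(1) - (3)(0) = 3
λ² - (4)λ + (3) = 0
λ = (4 ± √((4)² - 4·(3))) / 2 = (4 ± √4) / 2
Solving: λ = 1, 3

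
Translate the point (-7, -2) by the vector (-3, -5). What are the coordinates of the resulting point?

Translation by (-3, -5) (homogeneous matrix [[1, 0, -3], [0, 1, -5], [0, 0, 1]]):
x' = -7 + -3 = -10
y' = -2 + -5 = -7
Result: (-10, -7)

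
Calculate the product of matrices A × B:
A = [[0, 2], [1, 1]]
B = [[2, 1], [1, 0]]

Matrix multiplication:
C[0][0] = 0×2 + 2×1 = 2
C[0][1] = 0×1 + 2×0 = 0
C[1][0] = 1×2 + 1×1 = 3
C[1][1] = 1×1 + 1×0 = 1
Result: [[2, 0], [3, 1]]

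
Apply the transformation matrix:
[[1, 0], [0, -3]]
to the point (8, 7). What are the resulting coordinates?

Matrix multiplication:
[[1, 0], [0, -3]] × [8, 7]ᵀ
= [(1)(8) + (0)(7), (0)(8) + (-3)(7)]ᵀ
= [8, -21]ᵀ
Result: (8, -21)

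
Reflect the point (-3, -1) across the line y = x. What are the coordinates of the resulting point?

Reflection across line y = x: (-3, -1) → (-1, -3)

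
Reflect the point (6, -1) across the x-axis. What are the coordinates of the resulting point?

Reflection across x-axis: (6, -1) → (6, 1)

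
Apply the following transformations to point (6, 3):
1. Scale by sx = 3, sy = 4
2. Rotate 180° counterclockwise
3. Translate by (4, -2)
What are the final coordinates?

Step 1: Scale → (18, 12)
Step 2: Rotate 180° → (-18, -12)
Step 3: Translate → (-14, -14)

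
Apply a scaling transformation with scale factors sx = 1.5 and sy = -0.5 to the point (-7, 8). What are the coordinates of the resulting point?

Scaling matrix:
[[1.50, 0], [0, -0.50]]
Result: (-7 × 1.5, 8 × -0.5) = (-10.5, -4)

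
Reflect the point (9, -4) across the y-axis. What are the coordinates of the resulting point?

Reflection across y-axis: (9, -4) → (-9, -4)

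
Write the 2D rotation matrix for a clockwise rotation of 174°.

Rotation matrix formula: [[cos θ, -sin θ], [sin θ, cos θ]]
A clockwise rotation by 174° is equivalent to a counterclockwise rotation by -174°.
For θ = -174°:
cos(-174°) = -0.9945
sin(-174°) = -0.1045
Result: [[-0.9945, 0.1045], [-0.1045, -0.9945]]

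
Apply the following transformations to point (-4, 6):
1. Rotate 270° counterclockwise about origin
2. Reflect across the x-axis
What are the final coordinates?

Step 1: Rotate 270° → (6, 4)
Step 2: Reflect across x-axis → (6, -4)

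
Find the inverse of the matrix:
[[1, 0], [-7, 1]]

For [[a,b],[c,d]], inverse = (1/det)·[[d,-b],[-c,a]]
det = (1)(1) - (0)(-7) = 1 - 0 = 1
Inverse = [[1, 0], [7, 1]]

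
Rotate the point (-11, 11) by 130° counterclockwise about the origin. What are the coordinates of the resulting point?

Rotation matrix for 130°: [[cos 130°, -sin 130°], [sin 130°, cos 130°]] ≈ [[-0.642788, -0.766044], [0.766044, -0.642788]]
[[-0.642788, -0.766044], [0.766044, -0.642788]] × [-11, 11]ᵀ ≈ [-1.3558, -15.4972]ᵀ
Result: (-1.3558, -15.4972)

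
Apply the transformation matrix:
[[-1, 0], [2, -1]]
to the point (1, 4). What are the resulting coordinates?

Matrix multiplication:
[[-1, 0], [2, -1]] × [1, 4]ᵀ
= [(-1)(1) + (0)(4), (2)(1) + (-1)(4)]ᵀ
= [-1, -2]ᵀ
Result: (-1, -2)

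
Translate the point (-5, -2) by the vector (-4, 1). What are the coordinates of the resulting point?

Translation by (-4, 1) (homogeneous matrix [[1, 0, -4], [0, 1, 1], [0, 0, 1]]):
x' = -5 + -4 = -9
y' = -2 + 1 = -1
Result: (-9, -1)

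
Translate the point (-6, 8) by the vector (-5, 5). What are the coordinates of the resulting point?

Translation by (-5, 5) (homogeneous matrix [[1, 0, -5], [0, 1, 5], [0, 0, 1]]):
x' = -6 + -5 = -11
y' = 8 + 5 = 13
Result: (-11, 13)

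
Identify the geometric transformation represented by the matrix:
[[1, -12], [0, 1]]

This matrix represents: horizontal shear with factor -12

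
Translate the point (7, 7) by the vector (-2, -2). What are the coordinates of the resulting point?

Translation by (-2, -2) (homogeneous matrix [[1, 0, -2], [0, 1, -2], [0, 0, 1]]):
x' = 7 + -2 = 5
y' = 7 + -2 = 5
Result: (5, 5)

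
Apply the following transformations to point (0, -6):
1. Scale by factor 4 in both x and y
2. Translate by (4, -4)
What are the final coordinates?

Step 1: Scale (0, -6) by 4 → (0, -24)
Step 2: Translate by (4, -4) → (4, -28)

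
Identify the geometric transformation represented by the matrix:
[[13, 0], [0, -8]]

This matrix represents: non-uniform scaling by sx = 13, sy = -8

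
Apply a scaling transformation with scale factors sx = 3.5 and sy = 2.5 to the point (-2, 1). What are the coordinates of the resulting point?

Scaling matrix:
[[3.50, 0], [0, 2.50]]
Result: (-2 × 3.5, 1 × 2.5) = (-7, 2.5)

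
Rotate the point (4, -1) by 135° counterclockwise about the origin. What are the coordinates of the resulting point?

Rotation matrix for 135°: [[cos 135°, -sin 135°], [sin 135°, cos 135°]] ≈ [[-0.707107, -0.707107], [0.707107, -0.707107]]
[[-0.707107, -0.707107], [0.707107, -0.707107]] × [4, -1]ᵀ ≈ [-2.1213, 3.5355]ᵀ
Result: (-2.1213, 3.5355)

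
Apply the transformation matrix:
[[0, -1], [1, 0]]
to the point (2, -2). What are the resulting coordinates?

Matrix multiplication:
[[0, -1], [1, 0]] × [2, -2]ᵀ
= [(0)(2) + (-1)(-2), (1)(2) + (0)(-2)]ᵀ
= [2, 2]ᵀ
Result: (2, 2)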